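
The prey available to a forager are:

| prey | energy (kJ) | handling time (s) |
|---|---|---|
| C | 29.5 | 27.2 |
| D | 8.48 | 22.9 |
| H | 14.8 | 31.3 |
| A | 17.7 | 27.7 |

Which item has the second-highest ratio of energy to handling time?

A

Profitability E/h (kJ/s): C = 29.5/27.2 = 1.08, D = 8.48/22.9 = 0.37, H = 14.8/31.3 = 0.473, A = 17.7/27.7 = 0.639.
Ranked: C > A > H > D.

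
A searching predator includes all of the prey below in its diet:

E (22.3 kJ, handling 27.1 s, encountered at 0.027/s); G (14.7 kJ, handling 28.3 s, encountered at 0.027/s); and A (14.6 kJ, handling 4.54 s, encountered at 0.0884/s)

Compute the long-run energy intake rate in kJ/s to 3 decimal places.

R = (0.027×22.3 + 0.027×14.7 + 0.0884×14.6) / (1 + 0.027×27.1 + 0.027×28.3 + 0.0884×4.54) = 2.29/2.897 = 0.7903 kJ/s.

0.790 kJ/s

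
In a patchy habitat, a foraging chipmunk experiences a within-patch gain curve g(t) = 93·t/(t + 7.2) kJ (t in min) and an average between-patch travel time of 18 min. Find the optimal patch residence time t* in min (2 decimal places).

By the marginal value theorem, leave when the instantaneous gain rate g'(t) equals the habitat-wide average g(t)/(T + t).
g'(t) = 93·7.2/(t + 7.2)². Setting 93·7.2/(t+7.2)² = 93t/[(t+7.2)(18+t)] gives 7.2(18+t) = t(t+7.2), so t² = 7.2×18 = 129.6.
t* = √129.6 = 11.38 min.

11.38 min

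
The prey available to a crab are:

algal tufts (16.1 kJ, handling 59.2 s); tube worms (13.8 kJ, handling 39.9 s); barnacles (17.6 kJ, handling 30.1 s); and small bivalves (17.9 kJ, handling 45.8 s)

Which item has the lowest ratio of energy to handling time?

algal tufts

Profitability E/h (kJ/s): algal tufts = 16.1/59.2 = 0.272, tube worms = 13.8/39.9 = 0.346, barnacles = 17.6/30.1 = 0.585, small bivalves = 17.9/45.8 = 0.391.
Ranked: barnacles > small bivalves > tube worms > algal tufts.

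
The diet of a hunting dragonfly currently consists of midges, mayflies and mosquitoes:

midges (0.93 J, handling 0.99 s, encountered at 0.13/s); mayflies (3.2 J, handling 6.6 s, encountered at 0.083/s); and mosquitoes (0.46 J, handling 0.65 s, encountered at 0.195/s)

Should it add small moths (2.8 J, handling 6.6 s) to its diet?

Current rate: (0.13×0.93 + 0.083×3.2 + 0.195×0.46)/(1 + 0.13×0.99 + 0.083×6.6 + 0.195×0.65) = 0.2641 J/s.
Profitability of small moths: 2.8/6.6 = 0.4242 J/s.
Since 0.4242 > R, including small moths increases the long-run rate.

Yes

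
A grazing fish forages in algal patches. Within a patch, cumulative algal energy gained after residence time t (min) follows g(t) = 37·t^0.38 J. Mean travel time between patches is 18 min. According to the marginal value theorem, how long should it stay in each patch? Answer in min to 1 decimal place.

11.0 min

Maximise g(t)/(T+t): set derivative to zero → g'(t)(T+t) = g(t).
g'(t) = 0.38·37·t^-0.62. Setting 0.38·37·t^-0.62 = 37·t^0.38/(18+t) gives 0.38(18+t) = t, so 0.62·t = 0.38×18.
t* = 0.38×18/0.62 = 11.03 min.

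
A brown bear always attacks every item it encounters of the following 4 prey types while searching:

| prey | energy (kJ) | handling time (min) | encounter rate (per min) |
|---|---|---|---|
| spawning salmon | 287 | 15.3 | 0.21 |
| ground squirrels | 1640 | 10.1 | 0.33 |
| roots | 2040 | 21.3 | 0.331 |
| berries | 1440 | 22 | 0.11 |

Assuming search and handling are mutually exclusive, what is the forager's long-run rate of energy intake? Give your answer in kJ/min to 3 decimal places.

R = (0.21×287 + 0.33×1640 + 0.331×2040 + 0.11×1440) / (1 + 0.21×15.3 + 0.33×10.1 + 0.331×21.3 + 0.11×22) = 1435/17.02 = 84.34 kJ/min.

84.337 kJ/min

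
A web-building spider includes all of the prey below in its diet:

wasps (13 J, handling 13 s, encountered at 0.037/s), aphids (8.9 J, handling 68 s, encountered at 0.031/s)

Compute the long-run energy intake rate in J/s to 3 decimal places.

R = (0.037×13 + 0.031×8.9) / (1 + 0.037×13 + 0.031×68) = 0.7569/3.589 = 0.2109 J/s.

0.211 J/s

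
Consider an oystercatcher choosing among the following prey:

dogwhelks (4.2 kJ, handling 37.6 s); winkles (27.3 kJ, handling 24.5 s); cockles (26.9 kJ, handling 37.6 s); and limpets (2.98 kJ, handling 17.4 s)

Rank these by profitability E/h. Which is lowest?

Profitability E/h (kJ/s): dogwhelks = 4.2/37.6 = 0.112, winkles = 27.3/24.5 = 1.11, cockles = 26.9/37.6 = 0.715, limpets = 2.98/17.4 = 0.171.
Ranked: winkles > cockles > limpets > dogwhelks.

dogwhelks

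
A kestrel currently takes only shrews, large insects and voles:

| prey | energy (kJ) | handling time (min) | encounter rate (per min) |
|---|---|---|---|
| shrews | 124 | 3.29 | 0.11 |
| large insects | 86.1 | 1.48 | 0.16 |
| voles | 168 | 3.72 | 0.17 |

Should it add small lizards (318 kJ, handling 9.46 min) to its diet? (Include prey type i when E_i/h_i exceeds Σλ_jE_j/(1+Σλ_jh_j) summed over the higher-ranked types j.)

Current rate: (0.11×124 + 0.16×86.1 + 0.17×168)/(1 + 0.11×3.29 + 0.16×1.48 + 0.17×3.72) = 25.09 kJ/min.
Profitability of small lizards: 318/9.46 = 33.62 kJ/min.
Since 33.62 > R, including small lizards increases the long-run rate.

Yes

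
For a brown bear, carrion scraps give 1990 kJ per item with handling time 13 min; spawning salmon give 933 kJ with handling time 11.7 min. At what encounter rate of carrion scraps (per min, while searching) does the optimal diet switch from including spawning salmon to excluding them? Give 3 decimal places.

0.084 per min

The zero-one rule: include spawning salmon iff E₂/h₂ > λE₁/(1+λh₁). Equality gives the switch point.
λE₁h₂ = E₂ + λE₂h₁ ⇒ λ = E₂/(E₁h₂ − E₂h₁) = 933/(2.328e+04 − 1.213e+04) = 0.08365 per min.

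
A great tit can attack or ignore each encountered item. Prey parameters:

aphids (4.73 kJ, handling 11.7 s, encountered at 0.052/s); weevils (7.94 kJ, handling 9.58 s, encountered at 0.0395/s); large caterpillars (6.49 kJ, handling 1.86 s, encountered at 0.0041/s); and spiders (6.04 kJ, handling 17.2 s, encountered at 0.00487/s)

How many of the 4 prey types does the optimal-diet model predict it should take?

Profitabilities (E/h, kJ/s): large caterpillars 3.49, weevils 0.829, aphids 0.404, spiders 0.351. Add prey in this order while the next type's profitability exceeds the intake rate on those already taken.
Rate on top 1: 0.02641. weevils: 0.829 > 0.02641 → include.
Rate on top 2: 0.2455. aphids: 0.404 > 0.2455 → include.
Rate on top 3: 0.2939. spiders: 0.351 > 0.2939 → include.
Optimal diet: large caterpillars, weevils, aphids, spiders — 4 of 4 types.

4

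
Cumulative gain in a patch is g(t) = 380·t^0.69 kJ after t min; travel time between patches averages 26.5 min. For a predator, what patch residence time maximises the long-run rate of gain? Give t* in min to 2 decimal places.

58.98 min

Optimal t* satisfies g'(t*) = g(t*)/(T + t*).
g'(t) = 0.69·380·t^-0.31. Setting 0.69·380·t^-0.31 = 380·t^0.69/(26.5+t) gives 0.69(26.5+t) = t, so 0.31·t = 0.69×26.5.
t* = 0.69×26.5/0.31 = 58.98 min.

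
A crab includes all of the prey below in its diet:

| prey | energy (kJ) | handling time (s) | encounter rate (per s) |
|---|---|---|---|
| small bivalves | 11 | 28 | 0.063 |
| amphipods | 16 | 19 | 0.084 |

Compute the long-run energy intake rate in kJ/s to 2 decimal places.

Energy encountered per unit search time: 0.063×11 + 0.084×16 = 2.037 kJ/s.
Handling time per unit search time: 0.063×28 + 0.084×19 = 3.36.
Rate = 2.037/(1 + 3.36) = 0.4672 kJ/s.

0.47 kJ/s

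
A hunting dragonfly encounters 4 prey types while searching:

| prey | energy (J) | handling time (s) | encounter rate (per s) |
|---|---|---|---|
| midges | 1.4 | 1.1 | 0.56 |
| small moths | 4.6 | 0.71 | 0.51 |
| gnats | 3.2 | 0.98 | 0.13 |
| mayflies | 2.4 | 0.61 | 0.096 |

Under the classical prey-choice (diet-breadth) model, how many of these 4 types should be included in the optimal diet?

Rank by E/h (J/s): small moths 6.48, mayflies 3.93, gnats 3.27, midges 1.27. Include each in turn until the next type's E/h falls below the running intake rate.
Rate on top 1: 1.722. mayflies: 3.93 > 1.722 → include.
Rate on top 2: 1.814. gnats: 3.27 > 1.814 → include.
Rate on top 3: 1.933. midges: 1.27 < 1.933 → exclude; stop.
Optimal diet: small moths, mayflies, gnats — 3 of 4 types.

3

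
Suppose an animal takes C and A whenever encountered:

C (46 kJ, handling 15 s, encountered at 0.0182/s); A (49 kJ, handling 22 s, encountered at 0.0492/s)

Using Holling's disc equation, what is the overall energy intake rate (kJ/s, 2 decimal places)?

R = (0.0182×46 + 0.0492×49) / (1 + 0.0182×15 + 0.0492×22) = 3.248/2.355 = 1.379 kJ/s.

1.38 kJ/s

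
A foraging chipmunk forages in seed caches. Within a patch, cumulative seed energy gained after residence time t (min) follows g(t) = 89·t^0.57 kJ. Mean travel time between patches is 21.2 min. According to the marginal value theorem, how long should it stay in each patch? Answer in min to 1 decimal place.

Optimal t* satisfies g'(t*) = g(t*)/(T + t*).
g'(t) = 0.57·89·t^-0.43. Setting 0.57·89·t^-0.43 = 89·t^0.57/(21.2+t) gives 0.57(21.2+t) = t, so 0.43·t = 0.57×21.2.
t* = 0.57×21.2/0.43 = 28.1 min.

28.1 min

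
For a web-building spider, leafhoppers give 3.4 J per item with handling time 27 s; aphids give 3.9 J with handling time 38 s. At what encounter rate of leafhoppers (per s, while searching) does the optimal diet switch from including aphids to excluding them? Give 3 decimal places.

The zero-one rule: include aphids iff E₂/h₂ > λE₁/(1+λh₁). Equality gives the switch point.
λE₁h₂ = E₂ + λE₂h₁ ⇒ λ = E₂/(E₁h₂ − E₂h₁) = 3.9/(129.2 − 105.3) = 0.1632 per s.

0.163 per s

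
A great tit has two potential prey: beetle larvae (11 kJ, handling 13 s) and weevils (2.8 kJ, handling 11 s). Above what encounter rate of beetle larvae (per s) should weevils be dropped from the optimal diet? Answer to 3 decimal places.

At the threshold, the rate on beetle larvae alone equals the profitability of weevils: λ·11/(1 + λ·13) = 2.8/11 = 0.2545.
Rearranging, λ(11 − 0.2545×13) = 0.2545, so λ = 0.2545/7.691 = 0.0331 per s.

0.033 per s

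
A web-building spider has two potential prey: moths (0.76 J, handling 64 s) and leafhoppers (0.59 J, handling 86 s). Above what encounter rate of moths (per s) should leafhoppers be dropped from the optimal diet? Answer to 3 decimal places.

At the threshold, the rate on moths alone equals the profitability of leafhoppers: λ·0.76/(1 + λ·64) = 0.59/86 = 0.00686.
Rearranging, λ(0.76 − 0.00686×64) = 0.00686, so λ = 0.00686/0.3209 = 0.02138 per s.

0.021 per s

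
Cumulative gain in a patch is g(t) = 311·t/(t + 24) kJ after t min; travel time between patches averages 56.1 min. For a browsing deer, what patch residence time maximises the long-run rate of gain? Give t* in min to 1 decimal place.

36.7 min

By the marginal value theorem, leave when the instantaneous gain rate g'(t) equals the habitat-wide average g(t)/(T + t).
g'(t) = 311·24/(t + 24)². Setting 311·24/(t+24)² = 311t/[(t+24)(56.1+t)] gives 24(56.1+t) = t(t+24), so t² = 24×56.1 = 1346.
t* = √1346 = 36.69 min.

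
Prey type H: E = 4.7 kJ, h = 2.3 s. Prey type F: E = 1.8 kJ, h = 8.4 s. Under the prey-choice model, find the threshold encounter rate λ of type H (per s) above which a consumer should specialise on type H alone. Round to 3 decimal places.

Drop type F once their profitability E₂/h₂ falls below the rate achievable on type H alone: E₂/h₂ = λE₁/(1 + λh₁).
Solve for λ: λE₁h₂ = E₂(1 + λh₁) → λ(E₁h₂ − E₂h₁) = E₂ → λ = E₂/(E₁h₂ − E₂h₁).
λ = 1.8/(4.7×8.4 − 1.8×2.3) = 1.8/35.34 = 0.05093 per s.

0.051 per s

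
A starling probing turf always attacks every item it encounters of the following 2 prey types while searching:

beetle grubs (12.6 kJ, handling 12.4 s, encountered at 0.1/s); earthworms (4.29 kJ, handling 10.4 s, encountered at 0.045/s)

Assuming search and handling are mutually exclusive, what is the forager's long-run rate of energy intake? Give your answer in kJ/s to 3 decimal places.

Energy encountered per unit search time: 0.1×12.6 + 0.045×4.29 = 1.453 kJ/s.
Handling time per unit search time: 0.1×12.4 + 0.045×10.4 = 1.708.
Rate = 1.453/(1 + 1.708) = 0.5366 kJ/s.

0.537 kJ/s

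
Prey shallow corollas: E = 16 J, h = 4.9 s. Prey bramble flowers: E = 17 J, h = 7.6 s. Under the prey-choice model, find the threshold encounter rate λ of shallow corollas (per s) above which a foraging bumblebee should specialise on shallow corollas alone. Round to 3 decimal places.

At the threshold, the rate on shallow corollas alone equals the profitability of bramble flowers: λ·16/(1 + λ·4.9) = 17/7.6 = 2.237.
Rearranging, λ(16 − 2.237×4.9) = 2.237, so λ = 2.237/5.039 = 0.4439 per s.

0.444 per s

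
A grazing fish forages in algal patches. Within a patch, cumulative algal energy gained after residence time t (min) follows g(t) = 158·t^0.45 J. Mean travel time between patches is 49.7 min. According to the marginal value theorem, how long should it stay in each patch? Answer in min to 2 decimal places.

By the marginal value theorem, leave when the instantaneous gain rate g'(t) equals the habitat-wide average g(t)/(T + t).
g'(t) = 0.45·158·t^-0.55. Setting 0.45·158·t^-0.55 = 158·t^0.45/(49.7+t) gives 0.45(49.7+t) = t, so 0.55·t = 0.45×49.7.
t* = 0.45×49.7/0.55 = 40.66 min.

40.66 min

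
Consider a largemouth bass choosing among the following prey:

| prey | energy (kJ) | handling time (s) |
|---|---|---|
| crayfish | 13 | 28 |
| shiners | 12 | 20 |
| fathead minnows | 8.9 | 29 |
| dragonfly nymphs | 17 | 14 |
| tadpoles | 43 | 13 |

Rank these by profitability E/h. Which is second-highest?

dragonfly nymphs

Profitability E/h (kJ/s): crayfish = 13/28 = 0.464, shiners = 12/20 = 0.6, fathead minnows = 8.9/29 = 0.307, dragonfly nymphs = 17/14 = 1.21, tadpoles = 43/13 = 3.31.
Ranked: tadpoles > dragonfly nymphs > shiners > crayfish > fathead minnows.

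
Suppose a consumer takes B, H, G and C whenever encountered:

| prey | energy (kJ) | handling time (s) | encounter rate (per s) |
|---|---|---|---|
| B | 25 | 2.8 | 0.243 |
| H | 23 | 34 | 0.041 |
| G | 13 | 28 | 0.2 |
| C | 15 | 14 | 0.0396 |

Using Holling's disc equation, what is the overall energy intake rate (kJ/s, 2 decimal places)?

1.11 kJ/s

R = Σλ_iE_i / (1 + Σλ_ih_i)
Numerator: 0.243×25 + 0.041×23 + 0.2×13 + 0.0396×15 = 10.21
Denominator: 1 + 0.243×2.8 + 0.041×34 + 0.2×28 + 0.0396×14 = 9.229
R = 10.21/9.229 = 1.107 kJ/s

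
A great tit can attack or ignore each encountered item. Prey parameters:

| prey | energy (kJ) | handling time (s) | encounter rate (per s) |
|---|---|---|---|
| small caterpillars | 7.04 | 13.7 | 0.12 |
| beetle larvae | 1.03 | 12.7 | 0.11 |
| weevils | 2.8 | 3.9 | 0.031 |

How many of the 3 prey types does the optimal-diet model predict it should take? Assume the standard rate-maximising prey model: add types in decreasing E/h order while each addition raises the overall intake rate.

Rank by E/h (kJ/s): weevils 0.718, small caterpillars 0.514, beetle larvae 0.0811. Include each in turn until the next type's E/h falls below the running intake rate.
Rate on top 1: 0.07744. small caterpillars: 0.514 > 0.07744 → include.
Rate on top 2: 0.3369. beetle larvae: 0.0811 < 0.3369 → exclude; stop.
Optimal diet: weevils, small caterpillars — 2 of 3 types.

2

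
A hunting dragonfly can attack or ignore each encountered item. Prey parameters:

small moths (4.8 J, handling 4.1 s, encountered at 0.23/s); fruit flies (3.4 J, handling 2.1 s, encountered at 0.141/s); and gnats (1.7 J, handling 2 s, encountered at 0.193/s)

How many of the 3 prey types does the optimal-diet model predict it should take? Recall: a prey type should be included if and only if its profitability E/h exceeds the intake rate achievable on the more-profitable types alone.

Profitabilities (E/h, J/s): fruit flies 1.62, small moths 1.17, gnats 0.85. Add prey in this order while the next type's profitability exceeds the intake rate on those already taken.
Rate on top 1: 0.3699. small moths: 1.17 > 0.3699 → include.
Rate on top 2: 0.7072. gnats: 0.85 > 0.7072 → include.
Optimal diet: fruit flies, small moths, gnats — 3 of 3 types.

3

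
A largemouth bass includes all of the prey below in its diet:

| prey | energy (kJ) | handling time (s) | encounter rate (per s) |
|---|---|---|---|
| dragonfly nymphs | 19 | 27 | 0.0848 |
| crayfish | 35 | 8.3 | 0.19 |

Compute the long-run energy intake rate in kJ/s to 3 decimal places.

1.698 kJ/s

R = Σλ_iE_i / (1 + Σλ_ih_i)
Numerator: 0.0848×19 + 0.19×35 = 8.261
Denominator: 1 + 0.0848×27 + 0.19×8.3 = 4.867
R = 8.261/4.867 = 1.698 kJ/s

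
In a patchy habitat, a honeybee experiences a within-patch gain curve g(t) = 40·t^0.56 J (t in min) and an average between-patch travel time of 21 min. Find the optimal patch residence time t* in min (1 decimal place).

26.7 min

By the marginal value theorem, leave when the instantaneous gain rate g'(t) equals the habitat-wide average g(t)/(T + t).
g'(t) = 0.56·40·t^-0.44. Setting 0.56·40·t^-0.44 = 40·t^0.56/(21+t) gives 0.56(21+t) = t, so 0.44·t = 0.56×21.
t* = 0.56×21/0.44 = 26.73 min.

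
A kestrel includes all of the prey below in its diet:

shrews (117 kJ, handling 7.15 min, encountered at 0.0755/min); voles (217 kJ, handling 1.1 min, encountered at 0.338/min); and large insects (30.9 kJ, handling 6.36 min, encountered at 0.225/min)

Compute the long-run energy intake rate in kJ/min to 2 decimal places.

26.67 kJ/min

R = Σλ_iE_i / (1 + Σλ_ih_i)
Numerator: 0.0755×117 + 0.338×217 + 0.225×30.9 = 89.13
Denominator: 1 + 0.0755×7.15 + 0.338×1.1 + 0.225×6.36 = 3.343
R = 89.13/3.343 = 26.67 kJ/min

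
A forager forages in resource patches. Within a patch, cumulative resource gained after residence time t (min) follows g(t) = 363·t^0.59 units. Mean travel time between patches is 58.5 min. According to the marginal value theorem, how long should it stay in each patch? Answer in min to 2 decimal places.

84.18 min

Optimal t* satisfies g'(t*) = g(t*)/(T + t*).
g'(t) = 0.59·363·t^-0.41. Setting 0.59·363·t^-0.41 = 363·t^0.59/(58.5+t) gives 0.59(58.5+t) = t, so 0.41·t = 0.59×58.5.
t* = 0.59×58.5/0.41 = 84.18 min.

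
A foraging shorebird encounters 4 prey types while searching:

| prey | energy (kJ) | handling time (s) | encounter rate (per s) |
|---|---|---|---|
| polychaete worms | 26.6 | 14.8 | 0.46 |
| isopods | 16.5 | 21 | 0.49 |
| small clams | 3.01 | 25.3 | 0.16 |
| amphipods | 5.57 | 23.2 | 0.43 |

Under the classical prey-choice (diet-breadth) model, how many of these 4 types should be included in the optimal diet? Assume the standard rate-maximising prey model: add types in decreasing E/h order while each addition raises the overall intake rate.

1

Rank by E/h (kJ/s): polychaete worms 1.8, isopods 0.786, amphipods 0.24, small clams 0.119. Include each in turn until the next type's E/h falls below the running intake rate.
Rate on top 1: 1.567. isopods: 0.786 < 1.567 → exclude; stop.
Optimal diet: polychaete worms — 1 of 4 types.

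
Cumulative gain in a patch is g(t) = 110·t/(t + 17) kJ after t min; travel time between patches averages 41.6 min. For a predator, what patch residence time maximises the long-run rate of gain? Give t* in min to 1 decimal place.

Maximise g(t)/(T+t): set derivative to zero → g'(t)(T+t) = g(t).
g'(t) = 110·17/(t + 17)². Setting 110·17/(t+17)² = 110t/[(t+17)(41.6+t)] gives 17(41.6+t) = t(t+17), so t² = 17×41.6 = 707.2.
t* = √707.2 = 26.59 min.

26.6 min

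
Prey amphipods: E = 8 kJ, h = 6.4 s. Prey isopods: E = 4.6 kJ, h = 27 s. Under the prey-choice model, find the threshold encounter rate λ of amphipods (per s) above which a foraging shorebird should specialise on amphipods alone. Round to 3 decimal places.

Drop isopods once their profitability E₂/h₂ falls below the rate achievable on amphipods alone: E₂/h₂ = λE₁/(1 + λh₁).
Solve for λ: λE₁h₂ = E₂(1 + λh₁) → λ(E₁h₂ − E₂h₁) = E₂ → λ = E₂/(E₁h₂ − E₂h₁).
λ = 4.6/(8×27 − 4.6×6.4) = 4.6/186.6 = 0.02466 per s.

0.025 per s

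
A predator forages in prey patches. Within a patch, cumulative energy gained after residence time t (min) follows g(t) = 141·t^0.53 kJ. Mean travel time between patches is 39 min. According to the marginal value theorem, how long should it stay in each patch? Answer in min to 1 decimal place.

44.0 min

By the marginal value theorem, leave when the instantaneous gain rate g'(t) equals the habitat-wide average g(t)/(T + t).
g'(t) = 0.53·141·t^-0.47. Setting 0.53·141·t^-0.47 = 141·t^0.53/(39+t) gives 0.53(39+t) = t, so 0.47·t = 0.53×39.
t* = 0.53×39/0.47 = 43.98 min.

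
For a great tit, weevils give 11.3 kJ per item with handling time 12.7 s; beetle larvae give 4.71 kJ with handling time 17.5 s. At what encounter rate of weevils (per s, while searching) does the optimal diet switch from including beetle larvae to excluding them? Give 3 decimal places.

0.034 per s

The zero-one rule: include beetle larvae iff E₂/h₂ > λE₁/(1+λh₁). Equality gives the switch point.
λE₁h₂ = E₂ + λE₂h₁ ⇒ λ = E₂/(E₁h₂ − E₂h₁) = 4.71/(197.8 − 59.82) = 0.03415 per s.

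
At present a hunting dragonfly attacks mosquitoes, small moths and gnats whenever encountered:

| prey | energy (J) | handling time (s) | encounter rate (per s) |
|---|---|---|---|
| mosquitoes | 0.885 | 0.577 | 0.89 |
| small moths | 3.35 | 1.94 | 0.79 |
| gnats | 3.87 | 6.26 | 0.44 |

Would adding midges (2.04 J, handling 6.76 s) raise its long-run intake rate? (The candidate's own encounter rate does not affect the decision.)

No

Current rate: (0.89×0.885 + 0.79×3.35 + 0.44×3.87)/(1 + 0.89×0.577 + 0.79×1.94 + 0.44×6.26) = 0.8856 J/s.
Profitability of midges: 2.04/6.76 = 0.3018 J/s.
0.3018 < 0.8856, so adding midges would lower the average — exclude it.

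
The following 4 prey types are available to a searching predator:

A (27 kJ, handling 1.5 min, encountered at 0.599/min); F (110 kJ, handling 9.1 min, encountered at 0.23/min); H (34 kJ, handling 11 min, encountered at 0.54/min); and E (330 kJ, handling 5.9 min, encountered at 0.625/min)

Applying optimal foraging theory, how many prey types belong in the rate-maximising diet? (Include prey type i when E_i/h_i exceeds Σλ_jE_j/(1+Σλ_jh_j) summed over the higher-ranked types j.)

Rank by E/h (kJ/min): E 55.9, A 18, F 12.1, H 3.09. Include each in turn until the next type's E/h falls below the running intake rate.
Rate on top 1: 44. A: 18 < 44 → exclude; stop.
Optimal diet: E — 1 of 4 types.

1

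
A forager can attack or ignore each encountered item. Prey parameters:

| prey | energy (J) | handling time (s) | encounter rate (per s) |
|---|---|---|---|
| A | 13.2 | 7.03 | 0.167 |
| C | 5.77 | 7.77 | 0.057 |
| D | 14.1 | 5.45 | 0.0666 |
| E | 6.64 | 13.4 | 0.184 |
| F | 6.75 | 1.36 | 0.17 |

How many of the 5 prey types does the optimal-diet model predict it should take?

Profitabilities (E/h, J/s): F 4.96, D 2.59, A 1.88, C 0.743, E 0.496. Add prey in this order while the next type's profitability exceeds the intake rate on those already taken.
Rate on top 1: 0.932. D: 2.59 > 0.932 → include.
Rate on top 2: 1.309. A: 1.88 > 1.309 → include.
Rate on top 3: 1.55. C: 0.743 < 1.55 → exclude; stop.
Optimal diet: F, D, A — 3 of 5 types.

3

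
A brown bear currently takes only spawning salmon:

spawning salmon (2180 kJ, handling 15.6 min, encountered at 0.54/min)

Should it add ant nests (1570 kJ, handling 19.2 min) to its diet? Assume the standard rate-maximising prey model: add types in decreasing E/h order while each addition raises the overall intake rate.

On spawning salmon alone, R = ΣλE/(1+Σλh) = 1177/9.424 = 124.9 kJ/min.
ant nests: E/h = 1570/19.2 = 81.77 kJ/min.
81.77 < 124.9, so adding ant nests would lower the average — exclude it.

No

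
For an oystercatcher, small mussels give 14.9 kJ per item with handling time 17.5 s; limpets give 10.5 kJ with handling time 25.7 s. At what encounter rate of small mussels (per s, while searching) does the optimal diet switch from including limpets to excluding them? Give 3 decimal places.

0.053 per s

The zero-one rule: include limpets iff E₂/h₂ > λE₁/(1+λh₁). Equality gives the switch point.
λE₁h₂ = E₂ + λE₂h₁ ⇒ λ = E₂/(E₁h₂ − E₂h₁) = 10.5/(382.9 − 183.8) = 0.05272 per s.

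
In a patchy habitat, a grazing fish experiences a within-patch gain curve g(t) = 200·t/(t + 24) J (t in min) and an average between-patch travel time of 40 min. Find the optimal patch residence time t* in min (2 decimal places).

30.98 min

By the marginal value theorem, leave when the instantaneous gain rate g'(t) equals the habitat-wide average g(t)/(T + t).
g'(t) = 200·24/(t + 24)². Setting 200·24/(t+24)² = 200t/[(t+24)(40+t)] gives 24(40+t) = t(t+24), so t² = 24×40 = 960.
t* = √960 = 30.98 min.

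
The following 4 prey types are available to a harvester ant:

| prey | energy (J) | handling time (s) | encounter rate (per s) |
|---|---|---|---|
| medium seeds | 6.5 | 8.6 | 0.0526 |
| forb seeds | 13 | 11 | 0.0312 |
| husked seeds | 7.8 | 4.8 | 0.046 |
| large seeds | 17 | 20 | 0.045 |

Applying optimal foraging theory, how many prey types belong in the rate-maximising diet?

4

E/h in descending order: husked seeds 1.62, forb seeds 1.18, large seeds 0.85, medium seeds 0.756 J/s. The optimal diet is the largest prefix of this list for which every included type satisfies E_i/h_i > R on the types above it.
Rate on top 1: 0.2939. forb seeds: 1.18 > 0.2939 → include.
Rate on top 2: 0.4887. large seeds: 0.85 > 0.4887 → include.
Rate on top 3: 0.6207. medium seeds: 0.756 > 0.6207 → include.
Optimal diet: husked seeds, forb seeds, large seeds, medium seeds — 4 of 4 types.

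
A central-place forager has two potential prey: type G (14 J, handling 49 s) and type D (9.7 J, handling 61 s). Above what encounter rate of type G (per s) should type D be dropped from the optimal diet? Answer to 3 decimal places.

The zero-one rule: include type D iff E₂/h₂ > λE₁/(1+λh₁). Equality gives the switch point.
λE₁h₂ = E₂ + λE₂h₁ ⇒ λ = E₂/(E₁h₂ − E₂h₁) = 9.7/(854 − 475.3) = 0.02561 per s.

0.026 per s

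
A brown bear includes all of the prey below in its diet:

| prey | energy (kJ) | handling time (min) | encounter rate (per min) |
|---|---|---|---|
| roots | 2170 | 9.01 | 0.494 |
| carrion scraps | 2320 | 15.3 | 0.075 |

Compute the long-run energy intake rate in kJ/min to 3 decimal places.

188.829 kJ/min

R = Σλ_iE_i / (1 + Σλ_ih_i)
Numerator: 0.494×2170 + 0.075×2320 = 1246
Denominator: 1 + 0.494×9.01 + 0.075×15.3 = 6.598
R = 1246/6.598 = 188.8 kJ/min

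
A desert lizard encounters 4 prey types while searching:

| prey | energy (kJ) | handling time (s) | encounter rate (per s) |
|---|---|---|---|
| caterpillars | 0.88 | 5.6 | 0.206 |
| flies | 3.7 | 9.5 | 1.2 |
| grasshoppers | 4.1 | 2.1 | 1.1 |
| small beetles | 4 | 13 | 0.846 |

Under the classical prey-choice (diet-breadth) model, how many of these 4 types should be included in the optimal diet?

Rank by E/h (kJ/s): grasshoppers 1.95, flies 0.389, small beetles 0.308, caterpillars 0.157. Include each in turn until the next type's E/h falls below the running intake rate.
Rate on top 1: 1.363. flies: 0.389 < 1.363 → exclude; stop.
Optimal diet: grasshoppers — 1 of 4 types.

1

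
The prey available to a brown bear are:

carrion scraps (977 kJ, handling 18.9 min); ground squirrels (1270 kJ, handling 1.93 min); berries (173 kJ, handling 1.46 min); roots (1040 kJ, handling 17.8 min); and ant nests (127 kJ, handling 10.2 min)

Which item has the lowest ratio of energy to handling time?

ant nests

Profitability E/h (kJ/min): carrion scraps = 977/18.9 = 51.7, ground squirrels = 1270/1.93 = 658, berries = 173/1.46 = 118, roots = 1040/17.8 = 58.4, ant nests = 127/10.2 = 12.5.
Ranked: ground squirrels > berries > roots > carrion scraps > ant nests.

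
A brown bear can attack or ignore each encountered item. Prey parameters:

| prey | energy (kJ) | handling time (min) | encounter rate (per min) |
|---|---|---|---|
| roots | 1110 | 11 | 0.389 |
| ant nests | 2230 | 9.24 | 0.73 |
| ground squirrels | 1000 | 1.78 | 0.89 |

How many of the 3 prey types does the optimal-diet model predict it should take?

Profitabilities (E/h, kJ/min): ground squirrels 562, ant nests 241, roots 101. Add prey in this order while the next type's profitability exceeds the intake rate on those already taken.
Rate on top 1: 344.4. ant nests: 241 < 344.4 → exclude; stop.
Optimal diet: ground squirrels — 1 of 3 types.

1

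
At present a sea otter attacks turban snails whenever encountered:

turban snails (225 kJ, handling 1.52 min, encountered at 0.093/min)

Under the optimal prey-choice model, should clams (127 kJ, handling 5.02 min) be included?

Yes

Intake rate on the current diet: R = (0.093×225) / (1 + 0.093×1.52) = 20.93/1.141 = 18.33 kJ/min.
Profitability of clams: 127/5.02 = 25.3 kJ/min.
Since 25.3 > R, including clams increases the long-run rate.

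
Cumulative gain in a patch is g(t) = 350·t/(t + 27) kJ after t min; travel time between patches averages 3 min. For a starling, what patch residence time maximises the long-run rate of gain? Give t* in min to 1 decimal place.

9.0 min

Maximise g(t)/(T+t): set derivative to zero → g'(t)(T+t) = g(t).
g'(t) = 350·27/(t + 27)². Setting 350·27/(t+27)² = 350t/[(t+27)(3+t)] gives 27(3+t) = t(t+27), so t² = 27×3 = 81.
t* = √81 = 9 min.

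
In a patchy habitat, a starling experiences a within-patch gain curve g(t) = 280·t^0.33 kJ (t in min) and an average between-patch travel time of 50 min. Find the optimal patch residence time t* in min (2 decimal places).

Maximise g(t)/(T+t): set derivative to zero → g'(t)(T+t) = g(t).
g'(t) = 0.33·280·t^-0.67. Setting 0.33·280·t^-0.67 = 280·t^0.33/(50+t) gives 0.33(50+t) = t, so 0.67·t = 0.33×50.
t* = 0.33×50/0.67 = 24.63 min.

24.63 min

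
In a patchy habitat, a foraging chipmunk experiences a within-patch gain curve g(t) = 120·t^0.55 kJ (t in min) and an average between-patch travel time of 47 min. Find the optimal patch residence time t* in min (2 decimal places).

Maximise g(t)/(T+t): set derivative to zero → g'(t)(T+t) = g(t).
g'(t) = 0.55·120·t^-0.45. Setting 0.55·120·t^-0.45 = 120·t^0.55/(47+t) gives 0.55(47+t) = t, so 0.45·t = 0.55×47.
t* = 0.55×47/0.45 = 57.44 min.

57.44 min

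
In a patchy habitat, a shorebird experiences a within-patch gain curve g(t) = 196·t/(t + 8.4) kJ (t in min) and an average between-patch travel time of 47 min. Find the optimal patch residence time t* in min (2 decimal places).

By the marginal value theorem, leave when the instantaneous gain rate g'(t) equals the habitat-wide average g(t)/(T + t).
g'(t) = 196·8.4/(t + 8.4)². Setting 196·8.4/(t+8.4)² = 196t/[(t+8.4)(47+t)] gives 8.4(47+t) = t(t+8.4), so t² = 8.4×47 = 394.8.
t* = √394.8 = 19.87 min.

19.87 min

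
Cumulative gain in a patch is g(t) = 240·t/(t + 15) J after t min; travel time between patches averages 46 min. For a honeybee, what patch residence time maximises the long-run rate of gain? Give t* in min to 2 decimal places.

Maximise g(t)/(T+t): set derivative to zero → g'(t)(T+t) = g(t).
g'(t) = 240·15/(t + 15)². Setting 240·15/(t+15)² = 240t/[(t+15)(46+t)] gives 15(46+t) = t(t+15), so t² = 15×46 = 690.
t* = √690 = 26.27 min.

26.27 min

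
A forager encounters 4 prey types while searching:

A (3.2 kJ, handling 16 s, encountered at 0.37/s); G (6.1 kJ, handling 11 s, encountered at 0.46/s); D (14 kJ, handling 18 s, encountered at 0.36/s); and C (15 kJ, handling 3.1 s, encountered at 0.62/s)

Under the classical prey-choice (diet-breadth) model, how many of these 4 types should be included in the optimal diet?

Rank by E/h (kJ/s): C 4.84, D 0.778, G 0.555, A 0.2. Include each in turn until the next type's E/h falls below the running intake rate.
Rate on top 1: 3.183. D: 0.778 < 3.183 → exclude; stop.
Optimal diet: C — 1 of 4 types.

1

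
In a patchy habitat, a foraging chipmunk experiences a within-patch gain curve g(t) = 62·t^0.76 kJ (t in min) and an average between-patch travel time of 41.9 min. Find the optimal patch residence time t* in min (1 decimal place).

Optimal t* satisfies g'(t*) = g(t*)/(T + t*).
g'(t) = 0.76·62·t^-0.24. Setting 0.76·62·t^-0.24 = 62·t^0.76/(41.9+t) gives 0.76(41.9+t) = t, so 0.24·t = 0.76×41.9.
t* = 0.76×41.9/0.24 = 132.7 min.

132.7 min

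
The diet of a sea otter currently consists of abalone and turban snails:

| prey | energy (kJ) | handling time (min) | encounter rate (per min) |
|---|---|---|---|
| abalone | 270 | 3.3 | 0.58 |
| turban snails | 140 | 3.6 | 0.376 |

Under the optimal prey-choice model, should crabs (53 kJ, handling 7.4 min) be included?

No

Current rate: (0.58×270 + 0.376×140)/(1 + 0.58×3.3 + 0.376×3.6) = 49.03 kJ/min.
Profitability of crabs: 53/7.4 = 7.162 kJ/min.
Since 7.162 < R, time spent handling crabs is better spent searching.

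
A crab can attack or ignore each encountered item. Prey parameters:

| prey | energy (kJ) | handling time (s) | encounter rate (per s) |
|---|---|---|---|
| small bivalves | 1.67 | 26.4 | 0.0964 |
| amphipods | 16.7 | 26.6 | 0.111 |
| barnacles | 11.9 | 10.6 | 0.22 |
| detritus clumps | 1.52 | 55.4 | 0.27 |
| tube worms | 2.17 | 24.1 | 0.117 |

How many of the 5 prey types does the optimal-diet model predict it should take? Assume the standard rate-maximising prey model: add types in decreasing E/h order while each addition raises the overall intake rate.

1

Profitabilities (E/h, kJ/s): barnacles 1.12, amphipods 0.628, tube worms 0.09, small bivalves 0.0633, detritus clumps 0.0274. Add prey in this order while the next type's profitability exceeds the intake rate on those already taken.
Rate on top 1: 0.7857. amphipods: 0.628 < 0.7857 → exclude; stop.
Optimal diet: barnacles — 1 of 5 types.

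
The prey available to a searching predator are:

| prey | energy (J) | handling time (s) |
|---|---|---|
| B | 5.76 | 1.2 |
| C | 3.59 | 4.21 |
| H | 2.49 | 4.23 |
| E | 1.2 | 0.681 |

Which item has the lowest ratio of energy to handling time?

Profitability E/h (J/s): B = 5.76/1.2 = 4.8, C = 3.59/4.21 = 0.853, H = 2.49/4.23 = 0.589, E = 1.2/0.681 = 1.76.
Ranked: B > E > C > H.

H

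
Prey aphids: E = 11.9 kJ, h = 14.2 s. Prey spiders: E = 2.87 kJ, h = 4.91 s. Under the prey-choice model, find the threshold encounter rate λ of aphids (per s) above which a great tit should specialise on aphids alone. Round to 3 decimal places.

0.162 per s

At the threshold, the rate on aphids alone equals the profitability of spiders: λ·11.9/(1 + λ·14.2) = 2.87/4.91 = 0.5845.
Rearranging, λ(11.9 − 0.5845×14.2) = 0.5845, so λ = 0.5845/3.6 = 0.1624 per s.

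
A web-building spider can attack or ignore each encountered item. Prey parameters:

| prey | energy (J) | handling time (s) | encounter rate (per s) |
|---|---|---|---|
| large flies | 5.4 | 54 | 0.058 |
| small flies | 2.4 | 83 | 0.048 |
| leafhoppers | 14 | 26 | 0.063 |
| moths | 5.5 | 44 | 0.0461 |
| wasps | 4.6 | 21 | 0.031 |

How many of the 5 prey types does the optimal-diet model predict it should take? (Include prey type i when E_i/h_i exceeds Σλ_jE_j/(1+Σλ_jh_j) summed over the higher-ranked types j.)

E/h in descending order: leafhoppers 0.538, wasps 0.219, moths 0.125, large flies 0.1, small flies 0.0289 J/s. The optimal diet is the largest prefix of this list for which every included type satisfies E_i/h_i > R on the types above it.
Rate on top 1: 0.3343. wasps: 0.219 < 0.3343 → exclude; stop.
Optimal diet: leafhoppers — 1 of 5 types.

1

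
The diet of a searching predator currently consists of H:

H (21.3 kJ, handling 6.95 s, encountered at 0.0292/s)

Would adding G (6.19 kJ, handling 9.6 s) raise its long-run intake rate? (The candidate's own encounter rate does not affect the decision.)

On H alone, R = ΣλE/(1+Σλh) = 0.622/1.203 = 0.517 kJ/s.
G: E/h = 6.19/9.6 = 0.6448 kJ/s.
Since 0.6448 > R, including G increases the long-run rate.

Yes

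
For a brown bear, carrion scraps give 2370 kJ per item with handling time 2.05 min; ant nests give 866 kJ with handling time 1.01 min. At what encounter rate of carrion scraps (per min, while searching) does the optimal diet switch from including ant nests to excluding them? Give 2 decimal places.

Drop ant nests once their profitability E₂/h₂ falls below the rate achievable on carrion scraps alone: E₂/h₂ = λE₁/(1 + λh₁).
Solve for λ: λE₁h₂ = E₂(1 + λh₁) → λ(E₁h₂ − E₂h₁) = E₂ → λ = E₂/(E₁h₂ − E₂h₁).
λ = 866/(2370×1.01 − 866×2.05) = 866/618.4 = 1.4 per min.

1.40 per min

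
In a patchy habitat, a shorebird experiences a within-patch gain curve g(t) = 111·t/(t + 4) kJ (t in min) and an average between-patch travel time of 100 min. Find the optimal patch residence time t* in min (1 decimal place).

Optimal t* satisfies g'(t*) = g(t*)/(T + t*).
g'(t) = 111·4/(t + 4)². Setting 111·4/(t+4)² = 111t/[(t+4)(100+t)] gives 4(100+t) = t(t+4), so t² = 4×100 = 400.
t* = √400 = 20 min.

20.0 min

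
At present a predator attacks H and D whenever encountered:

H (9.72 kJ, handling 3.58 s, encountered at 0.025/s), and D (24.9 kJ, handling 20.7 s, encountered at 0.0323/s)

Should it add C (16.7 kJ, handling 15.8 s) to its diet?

Intake rate on the current diet: R = (0.025×9.72 + 0.0323×24.9) / (1 + 0.025×3.58 + 0.0323×20.7) = 1.047/1.758 = 0.5957 kJ/s.
Profitability of C: 16.7/15.8 = 1.057 kJ/s.
Since 1.057 > R, including C increases the long-run rate.

Yes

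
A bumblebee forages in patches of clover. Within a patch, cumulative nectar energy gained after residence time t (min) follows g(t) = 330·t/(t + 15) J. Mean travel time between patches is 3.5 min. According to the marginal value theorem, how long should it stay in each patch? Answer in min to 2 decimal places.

7.25 min

Optimal t* satisfies g'(t*) = g(t*)/(T + t*).
g'(t) = 330·15/(t + 15)². Setting 330·15/(t+15)² = 330t/[(t+15)(3.5+t)] gives 15(3.5+t) = t(t+15), so t² = 15×3.5 = 52.5.
t* = √52.5 = 7.246 min.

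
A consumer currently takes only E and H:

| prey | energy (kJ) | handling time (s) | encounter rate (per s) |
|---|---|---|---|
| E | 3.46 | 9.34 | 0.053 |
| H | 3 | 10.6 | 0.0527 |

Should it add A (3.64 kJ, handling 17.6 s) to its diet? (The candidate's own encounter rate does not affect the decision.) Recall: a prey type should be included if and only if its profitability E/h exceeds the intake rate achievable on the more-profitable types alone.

Current rate: (0.053×3.46 + 0.0527×3)/(1 + 0.053×9.34 + 0.0527×10.6) = 0.1663 kJ/s.
Profitability of A: 3.64/17.6 = 0.2068 kJ/s.
0.2068 > 0.1663, so adding A raises the average — include it.

Yes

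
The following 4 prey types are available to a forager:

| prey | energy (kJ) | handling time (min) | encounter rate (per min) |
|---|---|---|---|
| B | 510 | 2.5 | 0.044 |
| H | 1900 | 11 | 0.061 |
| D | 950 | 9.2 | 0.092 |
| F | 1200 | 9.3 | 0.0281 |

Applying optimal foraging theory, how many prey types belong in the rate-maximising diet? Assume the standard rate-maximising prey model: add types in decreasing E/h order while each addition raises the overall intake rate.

E/h in descending order: B 204, H 173, F 129, D 103 kJ/min. The optimal diet is the largest prefix of this list for which every included type satisfies E_i/h_i > R on the types above it.
Rate on top 1: 20.22. H: 173 > 20.22 → include.
Rate on top 2: 77.68. F: 129 > 77.68 → include.
Rate on top 3: 84.25. D: 103 > 84.25 → include.
Optimal diet: B, H, F, D — 4 of 4 types.

4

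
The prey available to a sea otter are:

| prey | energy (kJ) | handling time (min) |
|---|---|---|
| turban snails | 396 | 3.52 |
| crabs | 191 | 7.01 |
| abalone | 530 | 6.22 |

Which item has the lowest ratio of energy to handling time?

In descending order of E/h:
turban snails: 396/3.52 = 112 kJ/min
abalone: 530/6.22 = 85.2 kJ/min
crabs: 191/7.01 = 27.2 kJ/min

crabs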